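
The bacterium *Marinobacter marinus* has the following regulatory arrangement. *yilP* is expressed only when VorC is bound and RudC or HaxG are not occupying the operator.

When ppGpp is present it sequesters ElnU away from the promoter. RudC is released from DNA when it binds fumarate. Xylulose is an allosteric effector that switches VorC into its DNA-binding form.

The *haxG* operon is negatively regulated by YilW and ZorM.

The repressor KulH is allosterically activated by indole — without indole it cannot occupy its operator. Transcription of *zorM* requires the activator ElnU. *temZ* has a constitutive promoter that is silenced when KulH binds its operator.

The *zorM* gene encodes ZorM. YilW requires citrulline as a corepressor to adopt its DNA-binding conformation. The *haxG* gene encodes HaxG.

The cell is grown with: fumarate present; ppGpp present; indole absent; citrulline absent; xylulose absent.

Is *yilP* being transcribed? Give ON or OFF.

Fumarate is present, so RudC is inactive.
Citrulline is absent, so YilW is inactive.
ppGpp is present, so ElnU is inactive.
Required activator ElnU is absent, so *zorM* is not transcribed.
So ZorM is not produced.
With no repressor bound, *haxG* is transcribed.
So HaxG is produced and active.
Xylulose is absent, so VorC is inactive.
With repressor HaxG bound, *yilP* is not transcribed.

OFF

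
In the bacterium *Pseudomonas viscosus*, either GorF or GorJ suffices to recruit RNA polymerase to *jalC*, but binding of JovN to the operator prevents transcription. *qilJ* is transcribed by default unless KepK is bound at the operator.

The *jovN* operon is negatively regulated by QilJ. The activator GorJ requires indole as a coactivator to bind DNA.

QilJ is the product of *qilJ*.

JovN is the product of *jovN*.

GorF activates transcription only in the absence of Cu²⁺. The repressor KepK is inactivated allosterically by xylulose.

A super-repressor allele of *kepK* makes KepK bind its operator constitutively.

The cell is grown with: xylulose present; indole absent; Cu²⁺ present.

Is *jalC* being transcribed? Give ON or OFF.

OFF

Cu²⁺ is present, so GorF is inactive.
Indole is absent, so GorJ is inactive.
KepK is constitutively active in this strain.
With repressor KepK bound, *qilJ* is not transcribed.
So QilJ is not produced.
With no repressor bound, *jovN* is transcribed.
So JovN is produced and active.
With repressor JovN bound, *jalC* is not transcribed.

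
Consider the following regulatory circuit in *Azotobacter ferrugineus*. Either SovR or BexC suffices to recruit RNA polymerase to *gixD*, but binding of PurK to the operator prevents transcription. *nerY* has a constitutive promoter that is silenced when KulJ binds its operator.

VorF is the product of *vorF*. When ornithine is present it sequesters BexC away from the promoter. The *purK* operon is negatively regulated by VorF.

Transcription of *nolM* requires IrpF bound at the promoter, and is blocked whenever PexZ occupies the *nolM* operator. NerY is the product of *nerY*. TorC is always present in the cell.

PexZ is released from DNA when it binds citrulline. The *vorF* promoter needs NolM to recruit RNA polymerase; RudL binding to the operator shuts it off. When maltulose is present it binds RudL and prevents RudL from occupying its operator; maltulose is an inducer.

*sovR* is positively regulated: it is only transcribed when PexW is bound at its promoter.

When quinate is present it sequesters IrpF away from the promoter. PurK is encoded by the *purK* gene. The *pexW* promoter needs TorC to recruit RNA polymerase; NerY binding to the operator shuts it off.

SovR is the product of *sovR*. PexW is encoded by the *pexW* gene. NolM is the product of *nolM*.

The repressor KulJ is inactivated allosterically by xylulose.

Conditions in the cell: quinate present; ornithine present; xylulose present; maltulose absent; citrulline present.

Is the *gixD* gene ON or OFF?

Maltulose is absent, so RudL is active.
Citrulline is present, so PexZ is inactive.
Quinate is present, so IrpF is inactive.
Required activator IrpF is absent, so *nolM* is not transcribed.
So NolM is not produced.
With repressor RudL bound, *vorF* is not transcribed.
So VorF is not produced.
With no repressor bound, *purK* is transcribed.
So PurK is produced and active.
TorC is produced constitutively and is active.
Xylulose is present, so KulJ is inactive.
With no repressor bound, *nerY* is transcribed.
So NerY is produced and active.
With repressor NerY bound, *pexW* is not transcribed.
So PexW is not produced.
Required activator PexW is absent, so *sovR* is not transcribed.
So SovR is not produced.
Ornithine is present, so BexC is inactive.
With repressor PurK bound, *gixD* is not transcribed.

OFF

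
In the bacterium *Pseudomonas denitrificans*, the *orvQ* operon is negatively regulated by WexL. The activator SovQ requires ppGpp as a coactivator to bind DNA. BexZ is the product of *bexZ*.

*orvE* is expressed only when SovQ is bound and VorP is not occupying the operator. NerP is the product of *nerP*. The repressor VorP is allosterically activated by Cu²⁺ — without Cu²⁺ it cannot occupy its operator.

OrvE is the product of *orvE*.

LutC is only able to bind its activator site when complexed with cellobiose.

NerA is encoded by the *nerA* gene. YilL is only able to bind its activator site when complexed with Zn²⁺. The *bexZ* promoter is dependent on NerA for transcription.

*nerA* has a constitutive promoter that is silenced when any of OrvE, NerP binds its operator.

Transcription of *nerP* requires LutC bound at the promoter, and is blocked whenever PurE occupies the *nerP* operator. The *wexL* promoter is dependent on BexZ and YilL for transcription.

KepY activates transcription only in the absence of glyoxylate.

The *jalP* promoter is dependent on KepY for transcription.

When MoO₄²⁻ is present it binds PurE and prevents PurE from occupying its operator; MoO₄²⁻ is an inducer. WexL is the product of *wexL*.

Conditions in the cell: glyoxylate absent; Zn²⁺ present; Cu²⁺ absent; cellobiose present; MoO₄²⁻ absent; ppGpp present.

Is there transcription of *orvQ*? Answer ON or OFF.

Cu²⁺ is absent, so VorP is inactive.
ppGpp is present, so SovQ is active.
No repressor is bound and SovQ is active, so *orvE* is transcribed.
So OrvE is produced and active.
MoO₄²⁻ is absent, so PurE is active.
Cellobiose is present, so LutC is active.
With repressor PurE bound, *nerP* is not transcribed.
So NerP is not produced.
With repressor OrvE bound, *nerA* is not transcribed.
So NerA is not produced.
Required activator NerA is absent, so *bexZ* is not transcribed.
So BexZ is not produced.
Zn²⁺ is present, so YilL is active.
Required activator BexZ is absent, so *wexL* is not transcribed.
So WexL is not produced.
With no repressor bound, *orvQ* is transcribed.

ON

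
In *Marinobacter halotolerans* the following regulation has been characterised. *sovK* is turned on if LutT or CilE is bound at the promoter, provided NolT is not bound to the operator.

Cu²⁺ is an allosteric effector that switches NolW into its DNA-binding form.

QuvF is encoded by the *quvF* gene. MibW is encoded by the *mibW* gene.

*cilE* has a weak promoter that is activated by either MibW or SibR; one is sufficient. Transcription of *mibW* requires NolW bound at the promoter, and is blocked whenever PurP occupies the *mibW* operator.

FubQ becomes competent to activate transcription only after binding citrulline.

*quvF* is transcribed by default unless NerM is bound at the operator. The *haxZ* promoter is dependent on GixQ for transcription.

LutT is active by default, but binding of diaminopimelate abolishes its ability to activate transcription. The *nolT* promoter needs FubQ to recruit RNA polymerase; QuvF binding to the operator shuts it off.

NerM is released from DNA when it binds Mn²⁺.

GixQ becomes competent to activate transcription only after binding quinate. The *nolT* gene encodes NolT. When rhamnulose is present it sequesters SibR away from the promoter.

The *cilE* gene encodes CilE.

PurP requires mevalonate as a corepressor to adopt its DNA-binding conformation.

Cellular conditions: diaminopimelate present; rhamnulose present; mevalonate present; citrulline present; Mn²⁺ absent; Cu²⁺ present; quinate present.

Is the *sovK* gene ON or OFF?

OFF

Mn²⁺ is absent, so NerM is active.
With repressor NerM bound, *quvF* is not transcribed.
So QuvF is not produced.
Citrulline is present, so FubQ is active.
No repressor is bound and FubQ is active, so *nolT* is transcribed.
So NolT is produced and active.
Diaminopimelate is present, so LutT is inactive.
Cu²⁺ is present, so NolW is active.
Mevalonate is present, so PurP is active.
With repressor PurP bound, *mibW* is not transcribed.
So MibW is not produced.
Rhamnulose is present, so SibR is inactive.
No activator is available at the *cilE* promoter, so *cilE* is not transcribed.
So CilE is not produced.
With repressor NolT bound, *sovK* is not transcribed.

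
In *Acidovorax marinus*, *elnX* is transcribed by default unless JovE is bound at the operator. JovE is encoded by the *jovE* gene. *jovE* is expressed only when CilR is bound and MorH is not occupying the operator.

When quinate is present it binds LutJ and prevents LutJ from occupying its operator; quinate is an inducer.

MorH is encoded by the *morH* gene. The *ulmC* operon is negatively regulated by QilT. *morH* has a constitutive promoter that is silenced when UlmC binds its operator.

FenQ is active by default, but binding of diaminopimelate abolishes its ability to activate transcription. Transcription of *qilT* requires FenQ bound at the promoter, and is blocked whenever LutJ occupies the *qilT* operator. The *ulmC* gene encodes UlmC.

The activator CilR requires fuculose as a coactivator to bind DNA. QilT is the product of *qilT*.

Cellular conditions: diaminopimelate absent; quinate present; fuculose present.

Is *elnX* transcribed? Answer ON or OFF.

Quinate is present, so LutJ is inactive.
Diaminopimelate is absent, so FenQ is active.
No repressor is bound and FenQ is active, so *qilT* is transcribed.
So QilT is produced and active.
With repressor QilT bound, *ulmC* is not transcribed.
So UlmC is not produced.
With no repressor bound, *morH* is transcribed.
So MorH is produced and active.
Fuculose is present, so CilR is active.
With repressor MorH bound, *jovE* is not transcribed.
So JovE is not produced.
With no repressor bound, *elnX* is transcribed.

ON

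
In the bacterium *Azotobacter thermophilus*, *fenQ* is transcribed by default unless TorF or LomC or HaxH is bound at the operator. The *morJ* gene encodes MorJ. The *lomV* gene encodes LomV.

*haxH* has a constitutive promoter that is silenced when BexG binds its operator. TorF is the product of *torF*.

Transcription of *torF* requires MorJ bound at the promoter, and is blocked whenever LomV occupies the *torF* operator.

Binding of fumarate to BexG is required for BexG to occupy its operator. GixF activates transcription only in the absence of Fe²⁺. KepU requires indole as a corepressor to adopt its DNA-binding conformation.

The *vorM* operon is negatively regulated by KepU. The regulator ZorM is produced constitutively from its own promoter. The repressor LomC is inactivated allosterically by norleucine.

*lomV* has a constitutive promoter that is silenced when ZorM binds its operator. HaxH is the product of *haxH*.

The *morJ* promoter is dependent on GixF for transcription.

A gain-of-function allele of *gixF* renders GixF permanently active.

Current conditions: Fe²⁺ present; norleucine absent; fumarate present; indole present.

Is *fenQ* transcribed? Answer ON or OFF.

OFF

ZorM is produced constitutively and is active.
With repressor ZorM bound, *lomV* is not transcribed.
So LomV is not produced.
GixF is constitutively active in this strain.
No repressor is bound and GixF is active, so *morJ* is transcribed.
So MorJ is produced and active.
No repressor is bound and MorJ is active, so *torF* is transcribed.
So TorF is produced and active.
Norleucine is absent, so LomC is active.
Fumarate is present, so BexG is active.
With repressor BexG bound, *haxH* is not transcribed.
So HaxH is not produced.
With repressor TorF bound, *fenQ* is not transcribed.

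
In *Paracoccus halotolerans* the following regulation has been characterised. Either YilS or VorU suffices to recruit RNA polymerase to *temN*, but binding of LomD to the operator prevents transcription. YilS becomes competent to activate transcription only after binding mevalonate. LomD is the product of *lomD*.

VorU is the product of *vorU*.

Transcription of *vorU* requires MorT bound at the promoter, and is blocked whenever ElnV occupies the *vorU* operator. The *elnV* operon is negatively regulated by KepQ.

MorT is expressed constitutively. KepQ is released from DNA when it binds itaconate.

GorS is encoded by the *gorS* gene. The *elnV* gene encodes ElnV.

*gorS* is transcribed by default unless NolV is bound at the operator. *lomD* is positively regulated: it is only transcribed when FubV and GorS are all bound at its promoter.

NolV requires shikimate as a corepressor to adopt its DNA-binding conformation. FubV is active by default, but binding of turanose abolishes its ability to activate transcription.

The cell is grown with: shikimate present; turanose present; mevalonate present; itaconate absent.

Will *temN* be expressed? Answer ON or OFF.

ON

Turanose is present, so FubV is inactive.
Shikimate is present, so NolV is active.
With repressor NolV bound, *gorS* is not transcribed.
So GorS is not produced.
Required activator FubV is absent, so *lomD* is not transcribed.
So LomD is not produced.
Mevalonate is present, so YilS is active.
MorT is produced constitutively and is active.
Itaconate is absent, so KepQ is active.
With repressor KepQ bound, *elnV* is not transcribed.
So ElnV is not produced.
No repressor is bound and MorT is active, so *vorU* is transcribed.
So VorU is produced and active.
Activator YilS is present, so *temN* is transcribed.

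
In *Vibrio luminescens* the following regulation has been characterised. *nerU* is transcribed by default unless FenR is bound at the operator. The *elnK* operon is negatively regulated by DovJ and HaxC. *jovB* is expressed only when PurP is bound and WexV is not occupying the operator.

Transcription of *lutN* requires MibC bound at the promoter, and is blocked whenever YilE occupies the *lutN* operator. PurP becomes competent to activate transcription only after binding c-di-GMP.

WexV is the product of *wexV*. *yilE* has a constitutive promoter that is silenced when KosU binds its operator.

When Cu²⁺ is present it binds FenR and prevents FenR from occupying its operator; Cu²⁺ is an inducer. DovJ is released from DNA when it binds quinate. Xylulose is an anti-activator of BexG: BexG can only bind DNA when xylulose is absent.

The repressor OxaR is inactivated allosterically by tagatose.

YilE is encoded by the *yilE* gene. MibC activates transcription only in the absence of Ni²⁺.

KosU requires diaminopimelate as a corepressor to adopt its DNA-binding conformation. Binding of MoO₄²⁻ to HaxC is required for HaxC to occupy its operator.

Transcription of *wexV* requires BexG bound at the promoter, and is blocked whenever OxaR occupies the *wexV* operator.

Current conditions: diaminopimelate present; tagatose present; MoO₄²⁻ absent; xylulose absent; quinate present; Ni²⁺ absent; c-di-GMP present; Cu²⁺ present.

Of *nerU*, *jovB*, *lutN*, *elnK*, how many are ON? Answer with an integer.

3

Cu²⁺ is present, so FenR is inactive.
With no repressor bound, *nerU* is transcribed.
→ *nerU* is ON.
Xylulose is absent, so BexG is active.
Tagatose is present, so OxaR is inactive.
No repressor is bound and BexG is active, so *wexV* is transcribed.
So WexV is produced and active.
c-di-GMP is present, so PurP is active.
With repressor WexV bound, *jovB* is not transcribed.
→ *jovB* is OFF.
Ni²⁺ is absent, so MibC is active.
Diaminopimelate is present, so KosU is active.
With repressor KosU bound, *yilE* is not transcribed.
So YilE is not produced.
No repressor is bound and MibC is active, so *lutN* is transcribed.
→ *lutN* is ON.
Quinate is present, so DovJ is inactive.
MoO₄²⁻ is absent, so HaxC is inactive.
With no repressor bound, *elnK* is transcribed.
→ *elnK* is ON.
3 of the 4 genes are transcribed.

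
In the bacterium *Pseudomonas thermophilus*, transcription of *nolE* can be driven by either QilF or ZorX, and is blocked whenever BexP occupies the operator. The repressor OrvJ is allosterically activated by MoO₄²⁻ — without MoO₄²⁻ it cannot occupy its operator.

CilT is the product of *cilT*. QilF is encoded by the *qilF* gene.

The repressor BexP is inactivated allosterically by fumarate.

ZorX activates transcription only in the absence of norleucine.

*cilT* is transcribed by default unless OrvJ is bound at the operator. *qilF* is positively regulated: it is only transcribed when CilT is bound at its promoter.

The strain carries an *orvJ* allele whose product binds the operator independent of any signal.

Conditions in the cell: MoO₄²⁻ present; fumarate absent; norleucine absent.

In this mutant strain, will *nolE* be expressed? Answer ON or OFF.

OFF

Fumarate is absent, so BexP is active.
OrvJ is constitutively active in this strain.
With repressor OrvJ bound, *cilT* is not transcribed.
So CilT is not produced.
Required activator CilT is absent, so *qilF* is not transcribed.
So QilF is not produced.
Norleucine is absent, so ZorX is active.
With repressor BexP bound, *nolE* is not transcribed.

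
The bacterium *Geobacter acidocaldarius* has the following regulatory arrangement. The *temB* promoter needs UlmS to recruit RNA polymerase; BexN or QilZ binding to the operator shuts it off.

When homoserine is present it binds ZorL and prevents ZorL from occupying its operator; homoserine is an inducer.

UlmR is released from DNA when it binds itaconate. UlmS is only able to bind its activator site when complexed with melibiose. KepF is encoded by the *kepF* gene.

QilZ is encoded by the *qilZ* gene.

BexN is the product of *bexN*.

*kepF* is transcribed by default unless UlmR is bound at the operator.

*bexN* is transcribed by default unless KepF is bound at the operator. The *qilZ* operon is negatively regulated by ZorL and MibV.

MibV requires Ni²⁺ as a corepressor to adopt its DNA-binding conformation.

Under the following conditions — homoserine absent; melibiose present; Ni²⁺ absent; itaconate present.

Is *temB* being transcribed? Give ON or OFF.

ON

Itaconate is present, so UlmR is inactive.
With no repressor bound, *kepF* is transcribed.
So KepF is produced and active.
With repressor KepF bound, *bexN* is not transcribed.
So BexN is not produced.
Homoserine is absent, so ZorL is active.
Ni²⁺ is absent, so MibV is inactive.
With repressor ZorL bound, *qilZ* is not transcribed.
So QilZ is not produced.
Melibiose is present, so UlmS is active.
No repressor is bound and UlmS is active, so *temB* is transcribed.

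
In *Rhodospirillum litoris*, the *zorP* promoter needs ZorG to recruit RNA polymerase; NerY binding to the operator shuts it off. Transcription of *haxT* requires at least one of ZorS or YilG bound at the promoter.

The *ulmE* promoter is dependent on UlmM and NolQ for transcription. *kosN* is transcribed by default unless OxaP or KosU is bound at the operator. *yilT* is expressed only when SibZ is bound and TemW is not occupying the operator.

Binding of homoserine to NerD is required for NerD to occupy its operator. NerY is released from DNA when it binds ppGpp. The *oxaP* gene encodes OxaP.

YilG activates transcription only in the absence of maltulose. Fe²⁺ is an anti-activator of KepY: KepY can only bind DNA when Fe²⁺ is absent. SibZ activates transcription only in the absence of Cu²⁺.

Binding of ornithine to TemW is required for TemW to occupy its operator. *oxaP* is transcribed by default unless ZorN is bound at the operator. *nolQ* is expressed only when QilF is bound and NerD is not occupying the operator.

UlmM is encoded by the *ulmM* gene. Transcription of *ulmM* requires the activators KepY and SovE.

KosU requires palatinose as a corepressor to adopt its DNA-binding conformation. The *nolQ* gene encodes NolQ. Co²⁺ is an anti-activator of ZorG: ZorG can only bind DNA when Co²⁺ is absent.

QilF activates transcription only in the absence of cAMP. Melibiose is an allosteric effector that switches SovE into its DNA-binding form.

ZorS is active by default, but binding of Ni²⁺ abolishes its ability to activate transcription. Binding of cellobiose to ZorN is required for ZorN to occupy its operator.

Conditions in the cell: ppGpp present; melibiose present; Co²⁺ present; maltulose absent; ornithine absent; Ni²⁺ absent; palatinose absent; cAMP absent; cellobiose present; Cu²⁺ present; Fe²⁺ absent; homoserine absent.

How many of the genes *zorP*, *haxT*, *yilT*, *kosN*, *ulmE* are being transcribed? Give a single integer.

ppGpp is present, so NerY is inactive.
Co²⁺ is present, so ZorG is inactive.
Required activator ZorG is absent, so *zorP* is not transcribed.
→ *zorP* is OFF.
Ni²⁺ is absent, so ZorS is active.
Maltulose is absent, so YilG is active.
Activator ZorS is present, so *haxT* is transcribed.
→ *haxT* is ON.
Ornithine is absent, so TemW is inactive.
Cu²⁺ is present, so SibZ is inactive.
Required activator SibZ is absent, so *yilT* is not transcribed.
→ *yilT* is OFF.
Cellobiose is present, so ZorN is active.
With repressor ZorN bound, *oxaP* is not transcribed.
So OxaP is not produced.
Palatinose is absent, so KosU is inactive.
With no repressor bound, *kosN* is transcribed.
→ *kosN* is ON.
Fe²⁺ is absent, so KepY is active.
Melibiose is present, so SovE is active.
No repressor is bound and KepY and SovE are active, so *ulmM* is transcribed.
So UlmM is produced and active.
cAMP is absent, so QilF is active.
Homoserine is absent, so NerD is inactive.
No repressor is bound and QilF is active, so *nolQ* is transcribed.
So NolQ is produced and active.
No repressor is bound and UlmM and NolQ are active, so *ulmE* is transcribed.
→ *ulmE* is ON.
3 of the 5 genes are transcribed.

3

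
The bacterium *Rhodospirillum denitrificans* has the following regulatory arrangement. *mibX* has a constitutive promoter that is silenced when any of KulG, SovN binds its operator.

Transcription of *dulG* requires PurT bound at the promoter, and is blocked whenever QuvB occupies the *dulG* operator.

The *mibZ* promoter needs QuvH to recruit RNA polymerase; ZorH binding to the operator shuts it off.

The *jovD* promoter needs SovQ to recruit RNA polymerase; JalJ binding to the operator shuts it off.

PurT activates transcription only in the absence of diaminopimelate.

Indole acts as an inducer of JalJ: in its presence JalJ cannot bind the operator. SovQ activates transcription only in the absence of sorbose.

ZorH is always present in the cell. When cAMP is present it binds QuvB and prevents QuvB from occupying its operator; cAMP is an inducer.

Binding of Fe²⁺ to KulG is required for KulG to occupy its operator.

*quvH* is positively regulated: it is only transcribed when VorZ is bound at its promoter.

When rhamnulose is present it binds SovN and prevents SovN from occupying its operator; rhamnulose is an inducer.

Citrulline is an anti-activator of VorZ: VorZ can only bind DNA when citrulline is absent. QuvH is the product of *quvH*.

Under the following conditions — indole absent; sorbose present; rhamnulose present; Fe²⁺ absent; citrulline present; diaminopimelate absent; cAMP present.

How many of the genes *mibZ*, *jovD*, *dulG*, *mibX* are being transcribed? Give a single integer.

Citrulline is present, so VorZ is inactive.
Required activator VorZ is absent, so *quvH* is not transcribed.
So QuvH is not produced.
ZorH is produced constitutively and is active.
With repressor ZorH bound, *mibZ* is not transcribed.
→ *mibZ* is OFF.
Sorbose is present, so SovQ is inactive.
Indole is absent, so JalJ is active.
With repressor JalJ bound, *jovD* is not transcribed.
→ *jovD* is OFF.
Diaminopimelate is absent, so PurT is active.
cAMP is present, so QuvB is inactive.
No repressor is bound and PurT is active, so *dulG* is transcribed.
→ *dulG* is ON.
Fe²⁺ is absent, so KulG is inactive.
Rhamnulose is present, so SovN is inactive.
With no repressor bound, *mibX* is transcribed.
→ *mibX* is ON.
2 of the 4 genes are transcribed.

2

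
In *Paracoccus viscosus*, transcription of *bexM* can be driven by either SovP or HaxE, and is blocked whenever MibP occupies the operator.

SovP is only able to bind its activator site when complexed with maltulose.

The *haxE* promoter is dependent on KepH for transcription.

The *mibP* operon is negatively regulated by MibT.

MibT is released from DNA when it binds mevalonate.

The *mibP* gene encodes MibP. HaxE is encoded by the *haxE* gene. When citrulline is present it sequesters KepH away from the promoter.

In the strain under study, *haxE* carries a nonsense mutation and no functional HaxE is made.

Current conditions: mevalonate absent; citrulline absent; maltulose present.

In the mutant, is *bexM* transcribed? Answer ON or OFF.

ON

Mevalonate is absent, so MibT is active.
With repressor MibT bound, *mibP* is not transcribed.
So MibP is not produced.
Maltulose is present, so SovP is active.
HaxE is non-functional in this strain, so it has no effect.
Activator SovP is present, so *bexM* is transcribed.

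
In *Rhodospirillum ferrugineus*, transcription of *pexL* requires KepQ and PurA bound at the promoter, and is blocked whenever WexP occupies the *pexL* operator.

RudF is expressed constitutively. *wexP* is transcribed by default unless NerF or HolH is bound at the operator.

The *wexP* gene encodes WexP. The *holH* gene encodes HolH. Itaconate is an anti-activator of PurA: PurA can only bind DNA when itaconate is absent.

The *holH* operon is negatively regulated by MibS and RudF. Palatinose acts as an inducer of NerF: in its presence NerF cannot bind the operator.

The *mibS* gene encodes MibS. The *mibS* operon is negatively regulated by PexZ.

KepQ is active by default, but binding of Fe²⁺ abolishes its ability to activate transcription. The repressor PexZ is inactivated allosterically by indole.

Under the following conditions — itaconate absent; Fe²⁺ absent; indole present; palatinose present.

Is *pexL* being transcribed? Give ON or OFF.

OFF

Fe²⁺ is absent, so KepQ is active.
Palatinose is present, so NerF is inactive.
Indole is present, so PexZ is inactive.
With no repressor bound, *mibS* is transcribed.
So MibS is produced and active.
RudF is produced constitutively and is active.
With repressor MibS bound, *holH* is not transcribed.
So HolH is not produced.
With no repressor bound, *wexP* is transcribed.
So WexP is produced and active.
Itaconate is absent, so PurA is active.
With repressor WexP bound, *pexL* is not transcribed.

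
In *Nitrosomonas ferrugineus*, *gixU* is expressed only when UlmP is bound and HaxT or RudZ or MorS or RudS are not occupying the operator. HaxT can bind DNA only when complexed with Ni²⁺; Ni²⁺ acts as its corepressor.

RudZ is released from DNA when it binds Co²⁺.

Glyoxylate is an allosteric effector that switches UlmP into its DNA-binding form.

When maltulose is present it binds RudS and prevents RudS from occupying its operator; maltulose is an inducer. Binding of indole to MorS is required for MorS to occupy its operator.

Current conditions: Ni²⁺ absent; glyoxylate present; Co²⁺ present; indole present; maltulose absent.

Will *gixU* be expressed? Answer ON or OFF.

Glyoxylate is present, so UlmP is active.
Ni²⁺ is absent, so HaxT is inactive.
Co²⁺ is present, so RudZ is inactive.
Indole is present, so MorS is active.
Maltulose is absent, so RudS is active.
With repressor MorS bound, *gixU* is not transcribed.

OFF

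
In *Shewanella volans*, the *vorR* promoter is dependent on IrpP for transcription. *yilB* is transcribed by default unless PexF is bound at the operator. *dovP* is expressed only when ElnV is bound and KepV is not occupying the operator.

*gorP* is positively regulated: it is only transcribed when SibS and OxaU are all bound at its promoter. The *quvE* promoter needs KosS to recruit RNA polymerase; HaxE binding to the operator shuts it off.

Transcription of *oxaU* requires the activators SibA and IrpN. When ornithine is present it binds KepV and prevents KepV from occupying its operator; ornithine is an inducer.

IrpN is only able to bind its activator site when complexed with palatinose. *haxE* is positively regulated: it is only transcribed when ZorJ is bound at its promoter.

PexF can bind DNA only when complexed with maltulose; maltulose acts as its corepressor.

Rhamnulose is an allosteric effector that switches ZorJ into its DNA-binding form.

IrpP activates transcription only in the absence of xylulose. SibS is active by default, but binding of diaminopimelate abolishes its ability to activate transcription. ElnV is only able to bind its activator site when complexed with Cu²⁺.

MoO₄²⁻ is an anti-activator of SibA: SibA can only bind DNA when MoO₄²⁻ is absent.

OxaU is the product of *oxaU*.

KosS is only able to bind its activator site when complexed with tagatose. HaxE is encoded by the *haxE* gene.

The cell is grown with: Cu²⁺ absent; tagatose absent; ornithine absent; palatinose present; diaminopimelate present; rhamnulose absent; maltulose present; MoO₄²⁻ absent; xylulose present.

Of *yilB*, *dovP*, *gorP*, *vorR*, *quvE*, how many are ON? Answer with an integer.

Maltulose is present, so PexF is active.
With repressor PexF bound, *yilB* is not transcribed.
→ *yilB* is OFF.
Ornithine is absent, so KepV is active.
Cu²⁺ is absent, so ElnV is inactive.
With repressor KepV bound, *dovP* is not transcribed.
→ *dovP* is OFF.
Diaminopimelate is present, so SibS is inactive.
MoO₄²⁻ is absent, so SibA is active.
Palatinose is present, so IrpN is active.
No repressor is bound and SibA and IrpN are active, so *oxaU* is transcribed.
So OxaU is produced and active.
Required activator SibS is absent, so *gorP* is not transcribed.
→ *gorP* is OFF.
Xylulose is present, so IrpP is inactive.
Required activator IrpP is absent, so *vorR* is not transcribed.
→ *vorR* is OFF.
Rhamnulose is absent, so ZorJ is inactive.
Required activator ZorJ is absent, so *haxE* is not transcribed.
So HaxE is not produced.
Tagatose is absent, so KosS is inactive.
Required activator KosS is absent, so *quvE* is not transcribed.
→ *quvE* is OFF.
0 of the 5 genes are transcribed.

0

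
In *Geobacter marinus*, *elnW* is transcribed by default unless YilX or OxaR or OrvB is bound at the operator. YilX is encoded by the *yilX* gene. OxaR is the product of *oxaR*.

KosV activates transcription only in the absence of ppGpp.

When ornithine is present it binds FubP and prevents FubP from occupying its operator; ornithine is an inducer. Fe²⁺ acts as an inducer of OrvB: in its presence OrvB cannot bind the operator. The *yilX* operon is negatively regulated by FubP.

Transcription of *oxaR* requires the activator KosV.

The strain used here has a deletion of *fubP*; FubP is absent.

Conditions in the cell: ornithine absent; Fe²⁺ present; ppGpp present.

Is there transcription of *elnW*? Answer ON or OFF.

OFF

FubP is non-functional in this strain, so it has no effect.
With no repressor bound, *yilX* is transcribed.
So YilX is produced and active.
ppGpp is present, so KosV is inactive.
Required activator KosV is absent, so *oxaR* is not transcribed.
So OxaR is not produced.
Fe²⁺ is present, so OrvB is inactive.
With repressor YilX bound, *elnW* is not transcribed.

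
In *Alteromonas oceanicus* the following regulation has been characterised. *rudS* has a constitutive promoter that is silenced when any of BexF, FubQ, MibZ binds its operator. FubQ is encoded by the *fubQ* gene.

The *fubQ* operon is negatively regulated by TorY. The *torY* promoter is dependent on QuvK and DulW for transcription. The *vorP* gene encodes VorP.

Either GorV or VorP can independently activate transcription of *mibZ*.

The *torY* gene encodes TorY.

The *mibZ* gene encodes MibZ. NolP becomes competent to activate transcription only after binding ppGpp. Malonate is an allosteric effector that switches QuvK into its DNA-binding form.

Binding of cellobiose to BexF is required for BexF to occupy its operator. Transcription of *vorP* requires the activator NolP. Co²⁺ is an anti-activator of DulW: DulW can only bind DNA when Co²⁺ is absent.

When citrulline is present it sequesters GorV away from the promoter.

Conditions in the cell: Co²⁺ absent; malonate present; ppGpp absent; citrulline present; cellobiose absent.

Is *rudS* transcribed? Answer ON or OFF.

ON

Cellobiose is absent, so BexF is inactive.
Malonate is present, so QuvK is active.
Co²⁺ is absent, so DulW is active.
No repressor is bound and QuvK and DulW are active, so *torY* is transcribed.
So TorY is produced and active.
With repressor TorY bound, *fubQ* is not transcribed.
So FubQ is not produced.
Citrulline is present, so GorV is inactive.
ppGpp is absent, so NolP is inactive.
Required activator NolP is absent, so *vorP* is not transcribed.
So VorP is not produced.
No activator is available at the *mibZ* promoter, so *mibZ* is not transcribed.
So MibZ is not produced.
With no repressor bound, *rudS* is transcribed.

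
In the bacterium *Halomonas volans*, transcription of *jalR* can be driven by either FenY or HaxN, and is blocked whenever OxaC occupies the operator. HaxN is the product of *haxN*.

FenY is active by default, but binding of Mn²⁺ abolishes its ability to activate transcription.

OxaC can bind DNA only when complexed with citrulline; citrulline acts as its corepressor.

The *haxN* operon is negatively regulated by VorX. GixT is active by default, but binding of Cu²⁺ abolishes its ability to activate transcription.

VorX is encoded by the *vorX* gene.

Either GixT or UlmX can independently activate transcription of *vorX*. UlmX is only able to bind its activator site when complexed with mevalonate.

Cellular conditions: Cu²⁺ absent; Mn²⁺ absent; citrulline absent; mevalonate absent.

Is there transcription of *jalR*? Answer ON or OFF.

Mn²⁺ is absent, so FenY is active.
Citrulline is absent, so OxaC is inactive.
Cu²⁺ is absent, so GixT is active.
Mevalonate is absent, so UlmX is inactive.
Activator GixT is present, so *vorX* is transcribed.
So VorX is produced and active.
With repressor VorX bound, *haxN* is not transcribed.
So HaxN is not produced.
Activator FenY is present, so *jalR* is transcribed.

ON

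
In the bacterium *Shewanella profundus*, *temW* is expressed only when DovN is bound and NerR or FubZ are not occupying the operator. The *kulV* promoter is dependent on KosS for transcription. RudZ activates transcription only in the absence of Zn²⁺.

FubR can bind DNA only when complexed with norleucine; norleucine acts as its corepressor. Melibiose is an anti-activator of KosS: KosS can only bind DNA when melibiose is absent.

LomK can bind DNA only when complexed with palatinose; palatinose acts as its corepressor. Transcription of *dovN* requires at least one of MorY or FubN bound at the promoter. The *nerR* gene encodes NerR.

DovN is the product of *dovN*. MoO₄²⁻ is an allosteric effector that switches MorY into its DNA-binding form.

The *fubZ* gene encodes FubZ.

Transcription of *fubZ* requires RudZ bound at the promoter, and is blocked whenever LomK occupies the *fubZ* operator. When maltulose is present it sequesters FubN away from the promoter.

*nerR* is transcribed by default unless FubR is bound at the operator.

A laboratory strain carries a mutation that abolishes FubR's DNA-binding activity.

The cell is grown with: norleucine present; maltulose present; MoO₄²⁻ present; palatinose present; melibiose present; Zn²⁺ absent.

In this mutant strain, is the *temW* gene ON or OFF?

FubR is non-functional in this strain, so it has no effect.
With no repressor bound, *nerR* is transcribed.
So NerR is produced and active.
MoO₄²⁻ is present, so MorY is active.
Maltulose is present, so FubN is inactive.
Activator MorY is present, so *dovN* is transcribed.
So DovN is produced and active.
Zn²⁺ is absent, so RudZ is active.
Palatinose is present, so LomK is active.
With repressor LomK bound, *fubZ* is not transcribed.
So FubZ is not produced.
With repressor NerR bound, *temW* is not transcribed.

OFF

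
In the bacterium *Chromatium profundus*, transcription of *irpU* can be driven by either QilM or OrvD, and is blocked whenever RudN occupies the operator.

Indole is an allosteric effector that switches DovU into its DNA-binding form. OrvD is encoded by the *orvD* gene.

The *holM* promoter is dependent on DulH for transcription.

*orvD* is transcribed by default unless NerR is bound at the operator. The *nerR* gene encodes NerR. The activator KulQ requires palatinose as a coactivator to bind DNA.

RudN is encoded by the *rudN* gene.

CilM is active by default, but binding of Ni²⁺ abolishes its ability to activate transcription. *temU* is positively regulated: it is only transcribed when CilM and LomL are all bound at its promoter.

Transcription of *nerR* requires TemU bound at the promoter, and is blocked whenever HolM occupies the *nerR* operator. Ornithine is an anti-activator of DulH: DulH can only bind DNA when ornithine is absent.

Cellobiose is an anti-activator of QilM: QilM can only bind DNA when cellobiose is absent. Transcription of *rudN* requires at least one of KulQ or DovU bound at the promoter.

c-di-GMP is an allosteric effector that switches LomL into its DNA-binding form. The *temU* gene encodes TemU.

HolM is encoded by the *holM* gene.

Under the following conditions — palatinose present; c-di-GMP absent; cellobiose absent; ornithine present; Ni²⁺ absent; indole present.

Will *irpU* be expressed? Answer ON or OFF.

OFF

Cellobiose is absent, so QilM is active.
Ni²⁺ is absent, so CilM is active.
c-di-GMP is absent, so LomL is inactive.
Required activator LomL is absent, so *temU* is not transcribed.
So TemU is not produced.
Ornithine is present, so DulH is inactive.
Required activator DulH is absent, so *holM* is not transcribed.
So HolM is not produced.
Required activator TemU is absent, so *nerR* is not transcribed.
So NerR is not produced.
With no repressor bound, *orvD* is transcribed.
So OrvD is produced and active.
Palatinose is present, so KulQ is active.
Indole is present, so DovU is active.
Activator KulQ is present, so *rudN* is transcribed.
So RudN is produced and active.
With repressor RudN bound, *irpU* is not transcribed.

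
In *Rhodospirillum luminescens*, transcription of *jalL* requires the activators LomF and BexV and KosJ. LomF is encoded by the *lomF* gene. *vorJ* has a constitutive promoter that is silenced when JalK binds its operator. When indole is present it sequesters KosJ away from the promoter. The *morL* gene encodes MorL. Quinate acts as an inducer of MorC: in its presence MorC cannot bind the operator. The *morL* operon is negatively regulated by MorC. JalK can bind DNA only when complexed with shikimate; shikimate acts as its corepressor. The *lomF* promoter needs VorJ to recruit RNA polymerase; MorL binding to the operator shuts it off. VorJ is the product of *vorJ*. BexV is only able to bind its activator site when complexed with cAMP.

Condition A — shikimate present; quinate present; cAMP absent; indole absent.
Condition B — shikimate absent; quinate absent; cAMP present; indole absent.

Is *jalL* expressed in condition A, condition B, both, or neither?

Condition A:
Shikimate is present, so JalK is active.
With repressor JalK bound, *vorJ* is not transcribed.
So VorJ is not produced.
Quinate is present, so MorC is inactive.
With no repressor bound, *morL* is transcribed.
So MorL is produced and active.
With repressor MorL bound, *lomF* is not transcribed.
So LomF is not produced.
cAMP is absent, so BexV is inactive.
Indole is absent, so KosJ is active.
Required activator LomF is absent, so *jalL* is not transcribed.
→ *jalL* is OFF in A.
Condition B:
Shikimate is absent, so JalK is inactive.
With no repressor bound, *vorJ* is transcribed.
So VorJ is produced and active.
Quinate is absent, so MorC is active.
With repressor MorC bound, *morL* is not transcribed.
So MorL is not produced.
No repressor is bound and VorJ is active, so *lomF* is transcribed.
So LomF is produced and active.
cAMP is present, so BexV is active.
Indole is absent, so KosJ is active.
No repressor is bound and LomF and BexV and KosJ are active, so *jalL* is transcribed.
→ *jalL* is ON in B.

B only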